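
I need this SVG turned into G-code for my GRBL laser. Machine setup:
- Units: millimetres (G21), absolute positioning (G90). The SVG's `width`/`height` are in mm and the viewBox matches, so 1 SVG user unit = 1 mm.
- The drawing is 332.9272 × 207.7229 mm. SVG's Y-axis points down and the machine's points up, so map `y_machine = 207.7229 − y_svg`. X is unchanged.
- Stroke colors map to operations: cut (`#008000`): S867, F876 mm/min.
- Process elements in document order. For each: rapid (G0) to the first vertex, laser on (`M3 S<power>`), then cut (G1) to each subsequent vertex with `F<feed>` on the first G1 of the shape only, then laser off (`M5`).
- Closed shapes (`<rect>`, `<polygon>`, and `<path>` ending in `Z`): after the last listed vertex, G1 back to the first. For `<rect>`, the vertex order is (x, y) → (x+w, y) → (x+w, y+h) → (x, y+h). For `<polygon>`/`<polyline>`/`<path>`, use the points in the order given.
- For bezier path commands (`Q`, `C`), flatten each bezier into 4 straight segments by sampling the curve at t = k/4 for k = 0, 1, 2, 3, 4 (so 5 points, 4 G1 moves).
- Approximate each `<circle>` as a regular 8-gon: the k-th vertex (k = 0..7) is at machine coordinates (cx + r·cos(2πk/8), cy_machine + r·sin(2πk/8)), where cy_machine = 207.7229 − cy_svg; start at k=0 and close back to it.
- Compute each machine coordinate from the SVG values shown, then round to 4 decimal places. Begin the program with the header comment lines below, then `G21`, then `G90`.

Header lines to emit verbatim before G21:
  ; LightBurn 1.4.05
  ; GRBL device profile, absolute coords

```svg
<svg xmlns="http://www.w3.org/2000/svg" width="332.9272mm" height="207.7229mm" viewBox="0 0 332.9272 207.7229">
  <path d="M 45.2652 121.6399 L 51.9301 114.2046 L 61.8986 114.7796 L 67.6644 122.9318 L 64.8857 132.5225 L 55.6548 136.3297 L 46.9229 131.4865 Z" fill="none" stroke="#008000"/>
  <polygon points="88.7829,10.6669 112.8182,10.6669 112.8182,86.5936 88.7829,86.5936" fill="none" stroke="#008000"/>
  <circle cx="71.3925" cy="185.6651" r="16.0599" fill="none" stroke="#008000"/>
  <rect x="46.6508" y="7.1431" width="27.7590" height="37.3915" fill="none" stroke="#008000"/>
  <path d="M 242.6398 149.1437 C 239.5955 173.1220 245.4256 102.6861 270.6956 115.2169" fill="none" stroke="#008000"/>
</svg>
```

Since the viewBox matches the mm dimensions, user units are millimetres directly. The only transform is the Y-flip y_m = 207.7229 − y_svg.

Shape 1 is a regular polygon drawn with `<path>`. Its stroke #008000 means cut at S867, F876. After flipping Y the toolpath is (45.2652,86.0830) → (51.9301,93.5183) → (61.8986,92.9433) → (67.6644,84.7911) → (64.8857,75.2004) → (55.6548,71.3932) → (46.9229,76.2364) → (45.2652,86.0830), returning to the start.

Shape 2 is a rectangle drawn with `<polygon>`. Its stroke #008000 means cut at S867, F876. After flipping Y the toolpath is (88.7829,197.0560) → (112.8182,197.0560) → (112.8182,121.1293) → (88.7829,121.1293) → (88.7829,197.0560), returning to the start.

Shape 3 is a circle drawn with `<circle>`. Its stroke #008000 means cut at S867, F876. After flipping Y the toolpath is (87.4524,22.0578) → (82.7486,33.4139) → (71.3925,38.1177) → (60.0364,33.4139) → (55.3326,22.0578) → (60.0364,10.7017) → (71.3925,5.9979) → (82.7486,10.7017) → (87.4524,22.0578), returning to the start.

Shape 4 is a rectangle drawn with `<rect>`. Its stroke #008000 means cut at S867, F876. After flipping Y the toolpath is (46.6508,200.5798) → (74.4098,200.5798) → (74.4098,163.1883) → (46.6508,163.1883) → (46.6508,200.5798), returning to the start.

Shape 5 is a cubic bezier drawn with `<path>`. Its stroke #008000 means cut at S867, F876. After flipping Y the toolpath is (242.6398,58.5792) → (242.1856,55.5266) → (246.0498,71.2498) → (255.2230,89.1194) → (270.6956,92.5060).

; LightBurn 1.4.05
; GRBL device profile, absolute coords
G21
G90
G0 X45.2652 Y86.0830
M3 S867
G1 X51.9301 Y93.5183 F876
G1 X61.8986 Y92.9433
G1 X67.6644 Y84.7911
G1 X64.8857 Y75.2004
G1 X55.6548 Y71.3932
G1 X46.9229 Y76.2364
G1 X45.2652 Y86.0830
M5
G0 X88.7829 Y197.0560
M3 S867
G1 X112.8182 Y197.0560 F876
G1 X112.8182 Y121.1293
G1 X88.7829 Y121.1293
G1 X88.7829 Y197.0560
M5
G0 X87.4524 Y22.0578
M3 S867
G1 X82.7486 Y33.4139 F876
G1 X71.3925 Y38.1177
G1 X60.0364 Y33.4139
G1 X55.3326 Y22.0578
G1 X60.0364 Y10.7017
G1 X71.3925 Y5.9979
G1 X82.7486 Y10.7017
G1 X87.4524 Y22.0578
M5
G0 X46.6508 Y200.5798
M3 S867
G1 X74.4098 Y200.5798 F876
G1 X74.4098 Y163.1883
G1 X46.6508 Y163.1883
G1 X46.6508 Y200.5798
M5
G0 X242.6398 Y58.5792
M3 S867
G1 X242.1856 Y55.5266 F876
G1 X246.0498 Y71.2498
G1 X255.2230 Y89.1194
G1 X270.6956 Y92.5060
M5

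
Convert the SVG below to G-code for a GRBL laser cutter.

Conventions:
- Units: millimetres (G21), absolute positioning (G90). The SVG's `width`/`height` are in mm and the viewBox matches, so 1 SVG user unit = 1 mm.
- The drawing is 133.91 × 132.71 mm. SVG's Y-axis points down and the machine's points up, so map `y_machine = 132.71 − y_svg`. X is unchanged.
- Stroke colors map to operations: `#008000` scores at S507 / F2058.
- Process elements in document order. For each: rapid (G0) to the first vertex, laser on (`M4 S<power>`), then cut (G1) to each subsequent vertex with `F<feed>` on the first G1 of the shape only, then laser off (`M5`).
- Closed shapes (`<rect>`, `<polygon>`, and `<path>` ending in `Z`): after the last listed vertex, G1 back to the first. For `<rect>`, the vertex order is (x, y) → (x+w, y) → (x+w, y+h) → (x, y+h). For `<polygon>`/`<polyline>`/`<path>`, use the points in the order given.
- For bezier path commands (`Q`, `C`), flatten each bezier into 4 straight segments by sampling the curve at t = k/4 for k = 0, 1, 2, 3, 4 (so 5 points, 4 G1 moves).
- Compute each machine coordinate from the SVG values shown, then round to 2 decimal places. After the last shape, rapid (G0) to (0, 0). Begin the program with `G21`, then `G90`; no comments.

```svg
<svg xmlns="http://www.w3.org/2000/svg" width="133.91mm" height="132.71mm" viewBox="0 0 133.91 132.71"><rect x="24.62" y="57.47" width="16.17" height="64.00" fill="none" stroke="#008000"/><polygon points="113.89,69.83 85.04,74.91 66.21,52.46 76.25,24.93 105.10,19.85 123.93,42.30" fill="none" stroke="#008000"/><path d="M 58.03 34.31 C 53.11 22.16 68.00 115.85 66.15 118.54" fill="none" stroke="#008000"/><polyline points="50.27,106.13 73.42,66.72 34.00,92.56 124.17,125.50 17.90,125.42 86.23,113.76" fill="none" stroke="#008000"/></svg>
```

Since the viewBox matches the mm dimensions, user units are millimetres directly. The only transform is the Y-flip y_m = 132.71 − y_svg.

Shape 1 is a rectangle drawn with `<rect>`. Its stroke #008000 means score at S507, F2058. After flipping Y the toolpath is (24.62,75.24) → (40.79,75.24) → (40.79,11.24) → (24.62,11.24) → (24.62,75.24), returning to the start.

Shape 2 is a regular polygon drawn with `<polygon>`. Its stroke #008000 means score at S507, F2058. After flipping Y the toolpath is (113.89,62.88) → (85.04,57.80) → (66.21,80.25) → (76.25,107.78) → (105.10,112.86) → (123.93,90.41) → (113.89,62.88), returning to the start.

Shape 3 is a cubic bezier drawn with `<path>`. Its stroke #008000 means score at S507, F2058. After flipping Y the toolpath is (58.03,98.40) → (57.48,90.74) → (60.94,61.85) → (64.97,30.17) → (66.15,14.17).

Shape 4 is a open polyline drawn with `<polyline>`. Its stroke #008000 means score at S507, F2058. After flipping Y the toolpath is (50.27,26.58) → (73.42,65.99) → (34.00,40.15) → (124.17,7.21) → (17.90,7.29) → (86.23,18.95).

G21
G90
G0 X24.62 Y75.24
M4 S507
G1 X40.79 Y75.24 F2058
G1 X40.79 Y11.24
G1 X24.62 Y11.24
G1 X24.62 Y75.24
M5
G0 X113.89 Y62.88
M4 S507
G1 X85.04 Y57.80 F2058
G1 X66.21 Y80.25
G1 X76.25 Y107.78
G1 X105.10 Y112.86
G1 X123.93 Y90.41
G1 X113.89 Y62.88
M5
G0 X58.03 Y98.40
M4 S507
G1 X57.48 Y90.74 F2058
G1 X60.94 Y61.85
G1 X64.97 Y30.17
G1 X66.15 Y14.17
M5
G0 X50.27 Y26.58
M4 S507
G1 X73.42 Y65.99 F2058
G1 X34.00 Y40.15
G1 X124.17 Y7.21
G1 X17.90 Y7.29
G1 X86.23 Y18.95
M5
G0 X0.00 Y0.00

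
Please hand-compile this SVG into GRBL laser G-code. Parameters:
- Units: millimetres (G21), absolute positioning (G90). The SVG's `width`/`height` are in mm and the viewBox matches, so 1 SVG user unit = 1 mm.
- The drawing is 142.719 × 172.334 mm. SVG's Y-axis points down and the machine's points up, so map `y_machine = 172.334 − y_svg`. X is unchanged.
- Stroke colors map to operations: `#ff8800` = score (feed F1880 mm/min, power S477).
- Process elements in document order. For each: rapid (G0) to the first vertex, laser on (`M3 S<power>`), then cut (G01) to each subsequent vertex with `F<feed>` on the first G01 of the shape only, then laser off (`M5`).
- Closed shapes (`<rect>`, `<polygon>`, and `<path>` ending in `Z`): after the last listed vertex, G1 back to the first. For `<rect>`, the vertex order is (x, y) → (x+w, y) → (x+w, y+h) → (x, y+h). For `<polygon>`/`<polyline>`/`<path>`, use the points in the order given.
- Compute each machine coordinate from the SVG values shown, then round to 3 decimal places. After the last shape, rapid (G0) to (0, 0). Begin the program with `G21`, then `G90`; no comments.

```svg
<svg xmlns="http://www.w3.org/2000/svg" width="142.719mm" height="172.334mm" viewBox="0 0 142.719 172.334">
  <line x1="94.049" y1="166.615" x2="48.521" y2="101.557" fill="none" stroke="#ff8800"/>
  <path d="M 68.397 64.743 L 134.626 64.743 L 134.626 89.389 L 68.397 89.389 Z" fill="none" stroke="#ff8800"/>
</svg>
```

G21
G90
G0 X94.049 Y5.719
M3 S477
G01 X48.521 Y70.777 F1880
M5
G0 X68.397 Y107.591
M3 S477
G01 X134.626 Y107.591 F1880
G01 X134.626 Y82.945
G01 X68.397 Y82.945
G01 X68.397 Y107.591
M5
G0 X0.000 Y0.000

Since the viewBox matches the mm dimensions, user units are millimetres directly. The only transform is the Y-flip y_m = 172.334 − y_svg.

Shape 1 is a line segment drawn with `<line>`. Its stroke #ff8800 means score at S477, F1880. After flipping Y the toolpath is (94.049,5.719) → (48.521,70.777).

Shape 2 is a rectangle drawn with `<path>`. Its stroke #ff8800 means score at S477, F1880. After flipping Y the toolpath is (68.397,107.591) → (134.626,107.591) → (134.626,82.945) → (68.397,82.945) → (68.397,107.591), returning to the start.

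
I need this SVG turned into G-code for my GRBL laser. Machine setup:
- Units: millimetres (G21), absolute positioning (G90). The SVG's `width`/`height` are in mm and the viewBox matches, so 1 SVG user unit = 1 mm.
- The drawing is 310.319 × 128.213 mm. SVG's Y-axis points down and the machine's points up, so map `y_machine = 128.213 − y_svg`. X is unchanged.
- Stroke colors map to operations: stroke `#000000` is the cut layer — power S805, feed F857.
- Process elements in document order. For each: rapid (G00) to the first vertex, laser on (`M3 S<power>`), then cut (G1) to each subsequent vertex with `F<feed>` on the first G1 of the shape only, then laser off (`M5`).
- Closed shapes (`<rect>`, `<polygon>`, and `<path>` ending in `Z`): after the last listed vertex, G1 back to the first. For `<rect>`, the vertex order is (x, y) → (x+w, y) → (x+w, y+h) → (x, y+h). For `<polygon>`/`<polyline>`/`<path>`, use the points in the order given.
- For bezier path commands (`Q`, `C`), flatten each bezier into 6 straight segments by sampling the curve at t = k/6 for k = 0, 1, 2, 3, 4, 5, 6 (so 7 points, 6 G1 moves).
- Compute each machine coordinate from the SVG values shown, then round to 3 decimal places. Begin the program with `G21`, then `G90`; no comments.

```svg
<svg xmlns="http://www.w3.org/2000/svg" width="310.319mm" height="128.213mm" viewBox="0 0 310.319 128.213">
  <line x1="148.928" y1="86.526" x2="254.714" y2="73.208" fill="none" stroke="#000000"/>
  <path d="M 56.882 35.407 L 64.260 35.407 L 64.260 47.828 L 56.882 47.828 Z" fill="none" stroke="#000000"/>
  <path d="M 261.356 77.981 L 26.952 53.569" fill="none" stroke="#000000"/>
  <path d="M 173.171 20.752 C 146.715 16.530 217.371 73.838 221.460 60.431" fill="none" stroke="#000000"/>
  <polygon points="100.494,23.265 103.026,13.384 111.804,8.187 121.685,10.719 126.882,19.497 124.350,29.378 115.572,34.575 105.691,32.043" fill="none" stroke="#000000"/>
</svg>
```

viewBox `0 0 310.319 128.213` with mm width/height → 1 unit = 1 mm. Flip: y_m = 128.213 − y_svg.

**Shape 1** — `<line>` line segment, stroke `#000000` → cut (S805, F857). Machine vertices: (148.928,41.687) → (254.714,55.005). Open path.

**Shape 2** — `<path>` rectangle, stroke `#000000` → cut (S805, F857). Machine vertices: (56.882,92.806) → (64.260,92.806) → (64.260,80.385) → (56.882,80.385) → (56.882,92.806). Closed: final G1 returns to the first vertex.

**Shape 3** — `<path>` line segment, stroke `#000000` → cut (S805, F857). Machine vertices: (261.356,50.232) → (26.952,74.644). Open path.

**Shape 4** — `<path>` cubic bezier, stroke `#000000` → cut (S805, F857). Control points (SVG): P0=(173.171,20.752), P1=(146.715,16.530), P2=(217.371,73.838), P3=(221.460,60.431); sampled at t=k/6. Machine vertices: (173.171,107.461) → (167.278,105.057) → (173.023,96.071) → (185.861,84.177) → (201.244,73.049) → (214.626,66.359) → (221.460,67.782). Open path.

**Shape 5** — `<polygon>` regular polygon, stroke `#000000` → cut (S805, F857). Machine vertices: (100.494,104.948) → (103.026,114.829) → (111.804,120.026) → (121.685,117.494) → (126.882,108.716) → (124.350,98.835) → (115.572,93.638) → (105.691,96.170) → (100.494,104.948). Closed: final G1 returns to the first vertex.

G21
G90
G00 X148.928 Y41.687
M3 S805
G1 X254.714 Y55.005 F857
M5
G00 X56.882 Y92.806
M3 S805
G1 X64.260 Y92.806 F857
G1 X64.260 Y80.385
G1 X56.882 Y80.385
G1 X56.882 Y92.806
M5
G00 X261.356 Y50.232
M3 S805
G1 X26.952 Y74.644 F857
M5
G00 X173.171 Y107.461
M3 S805
G1 X167.278 Y105.057 F857
G1 X173.023 Y96.071
G1 X185.861 Y84.177
G1 X201.244 Y73.049
G1 X214.626 Y66.359
G1 X221.460 Y67.782
M5
G00 X100.494 Y104.948
M3 S805
G1 X103.026 Y114.829 F857
G1 X111.804 Y120.026
G1 X121.685 Y117.494
G1 X126.882 Y108.716
G1 X124.350 Y98.835
G1 X115.572 Y93.638
G1 X105.691 Y96.170
G1 X100.494 Y104.948
M5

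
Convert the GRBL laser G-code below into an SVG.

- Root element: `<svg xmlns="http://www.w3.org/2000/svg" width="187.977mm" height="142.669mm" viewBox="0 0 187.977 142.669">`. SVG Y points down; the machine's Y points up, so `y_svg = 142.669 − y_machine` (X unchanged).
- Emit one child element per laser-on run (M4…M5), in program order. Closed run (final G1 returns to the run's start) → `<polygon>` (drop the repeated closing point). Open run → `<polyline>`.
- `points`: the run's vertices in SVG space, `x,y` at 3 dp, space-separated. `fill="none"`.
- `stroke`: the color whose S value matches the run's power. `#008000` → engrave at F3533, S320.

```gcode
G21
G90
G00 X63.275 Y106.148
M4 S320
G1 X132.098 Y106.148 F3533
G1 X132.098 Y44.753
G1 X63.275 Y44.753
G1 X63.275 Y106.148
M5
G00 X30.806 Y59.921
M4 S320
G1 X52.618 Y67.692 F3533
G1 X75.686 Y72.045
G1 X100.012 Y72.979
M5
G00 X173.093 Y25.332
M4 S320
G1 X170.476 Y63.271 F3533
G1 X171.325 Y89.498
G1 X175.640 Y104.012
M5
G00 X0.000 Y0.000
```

<svg xmlns="http://www.w3.org/2000/svg" width="187.977mm" height="142.669mm" viewBox="0 0 187.977 142.669">
  <polygon points="63.275,36.521 132.098,36.521 132.098,97.916 63.275,97.916" fill="none" stroke="#008000"/>
  <polyline points="30.806,82.748 52.618,74.977 75.686,70.624 100.012,69.690" fill="none" stroke="#008000"/>
  <polyline points="173.093,117.337 170.476,79.398 171.325,53.171 175.640,38.657" fill="none" stroke="#008000"/>
</svg>

y_svg = 142.669 − y_m. Every run uses S320, so all elements get stroke `#008000` (engrave).

[1] closed run; points: 63.275,36.521 132.098,36.521 132.098,97.916 63.275,97.916

[2] open run; points: 30.806,82.748 52.618,74.977 75.686,70.624 100.012,69.690

[3] open run; points: 173.093,117.337 170.476,79.398 171.325,53.171 175.640,38.657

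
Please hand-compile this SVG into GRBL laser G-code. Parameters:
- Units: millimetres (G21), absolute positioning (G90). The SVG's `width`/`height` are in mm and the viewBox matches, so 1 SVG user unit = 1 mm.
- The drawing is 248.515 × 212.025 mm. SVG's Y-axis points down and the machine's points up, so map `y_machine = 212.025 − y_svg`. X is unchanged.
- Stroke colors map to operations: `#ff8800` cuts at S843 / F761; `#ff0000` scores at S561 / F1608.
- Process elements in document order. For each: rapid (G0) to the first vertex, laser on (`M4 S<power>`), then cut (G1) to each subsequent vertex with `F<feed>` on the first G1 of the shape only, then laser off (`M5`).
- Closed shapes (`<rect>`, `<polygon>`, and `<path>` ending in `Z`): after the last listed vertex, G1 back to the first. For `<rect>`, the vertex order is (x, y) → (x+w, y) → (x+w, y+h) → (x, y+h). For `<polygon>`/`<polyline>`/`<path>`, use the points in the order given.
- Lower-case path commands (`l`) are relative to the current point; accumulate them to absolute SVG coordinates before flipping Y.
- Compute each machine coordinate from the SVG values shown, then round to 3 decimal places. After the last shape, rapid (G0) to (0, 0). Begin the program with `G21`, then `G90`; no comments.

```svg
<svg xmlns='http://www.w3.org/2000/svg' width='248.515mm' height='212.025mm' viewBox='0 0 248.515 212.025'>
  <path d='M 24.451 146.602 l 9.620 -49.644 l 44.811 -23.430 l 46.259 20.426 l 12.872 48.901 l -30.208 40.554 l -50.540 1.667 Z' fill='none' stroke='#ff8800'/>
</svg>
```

Since the viewBox matches the mm dimensions, user units are millimetres directly. The only transform is the Y-flip y_m = 212.025 − y_svg.

Shape 1 is a regular polygon drawn with `<path>`. Its stroke #ff8800 means cut at S843, F761. After flipping Y the toolpath is (24.451,65.423) → (34.071,115.067) → (78.882,138.497) → (125.141,118.071) → (138.013,69.170) → (107.805,28.616) → (57.265,26.949) → (24.451,65.423), returning to the start.

G21
G90
G0 X24.451 Y65.423
M4 S843
G1 X34.071 Y115.067 F761
G1 X78.882 Y138.497
G1 X125.141 Y118.071
G1 X138.013 Y69.170
G1 X107.805 Y28.616
G1 X57.265 Y26.949
G1 X24.451 Y65.423
M5
G0 X0.000 Y0.000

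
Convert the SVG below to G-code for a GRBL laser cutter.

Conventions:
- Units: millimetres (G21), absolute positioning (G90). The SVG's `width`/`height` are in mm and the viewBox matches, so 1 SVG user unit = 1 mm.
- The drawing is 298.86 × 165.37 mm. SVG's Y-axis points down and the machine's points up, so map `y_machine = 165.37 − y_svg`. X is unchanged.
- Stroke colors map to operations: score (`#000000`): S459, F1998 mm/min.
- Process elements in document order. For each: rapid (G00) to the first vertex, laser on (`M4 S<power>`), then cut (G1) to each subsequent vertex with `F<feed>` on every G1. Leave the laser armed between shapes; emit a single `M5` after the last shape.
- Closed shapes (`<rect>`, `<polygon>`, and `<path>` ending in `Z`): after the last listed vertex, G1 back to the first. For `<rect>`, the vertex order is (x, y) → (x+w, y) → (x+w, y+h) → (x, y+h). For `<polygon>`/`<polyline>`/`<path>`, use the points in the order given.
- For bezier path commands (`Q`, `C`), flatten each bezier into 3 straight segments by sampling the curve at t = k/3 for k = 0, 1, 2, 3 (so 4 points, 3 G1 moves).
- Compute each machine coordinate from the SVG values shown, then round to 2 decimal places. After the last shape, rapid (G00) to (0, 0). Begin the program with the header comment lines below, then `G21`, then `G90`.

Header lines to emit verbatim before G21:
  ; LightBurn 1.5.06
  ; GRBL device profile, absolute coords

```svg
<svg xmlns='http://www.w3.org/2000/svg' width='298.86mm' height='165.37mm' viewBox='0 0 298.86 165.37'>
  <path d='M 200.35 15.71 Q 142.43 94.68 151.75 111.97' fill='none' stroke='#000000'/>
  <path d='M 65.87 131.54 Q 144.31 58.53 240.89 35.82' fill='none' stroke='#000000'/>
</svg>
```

; LightBurn 1.5.06
; GRBL device profile, absolute coords
G21
G90
G00 X200.35 Y149.66
M4 S459
G1 X169.21 Y103.87 F1998
G1 X153.01 Y71.78 F1998
G1 X151.75 Y53.40 F1998
G00 X65.87 Y33.83
M4 S459
G1 X120.18 Y76.91 F1998
G1 X178.52 Y108.82 F1998
G1 X240.89 Y129.55 F1998
M5
G00 X0.00 Y0.00

1 u = 1 mm; y_m = 165.37 − y.

[1] `<path>` quadratic bezier, #000000→score S459 F1998: (200.35,149.66) → (169.21,103.87) → (153.01,71.78) → (151.75,53.40)

[2] `<path>` quadratic bezier, #000000→score S459 F1998: (65.87,33.83) → (120.18,76.91) → (178.52,108.82) → (240.89,129.55)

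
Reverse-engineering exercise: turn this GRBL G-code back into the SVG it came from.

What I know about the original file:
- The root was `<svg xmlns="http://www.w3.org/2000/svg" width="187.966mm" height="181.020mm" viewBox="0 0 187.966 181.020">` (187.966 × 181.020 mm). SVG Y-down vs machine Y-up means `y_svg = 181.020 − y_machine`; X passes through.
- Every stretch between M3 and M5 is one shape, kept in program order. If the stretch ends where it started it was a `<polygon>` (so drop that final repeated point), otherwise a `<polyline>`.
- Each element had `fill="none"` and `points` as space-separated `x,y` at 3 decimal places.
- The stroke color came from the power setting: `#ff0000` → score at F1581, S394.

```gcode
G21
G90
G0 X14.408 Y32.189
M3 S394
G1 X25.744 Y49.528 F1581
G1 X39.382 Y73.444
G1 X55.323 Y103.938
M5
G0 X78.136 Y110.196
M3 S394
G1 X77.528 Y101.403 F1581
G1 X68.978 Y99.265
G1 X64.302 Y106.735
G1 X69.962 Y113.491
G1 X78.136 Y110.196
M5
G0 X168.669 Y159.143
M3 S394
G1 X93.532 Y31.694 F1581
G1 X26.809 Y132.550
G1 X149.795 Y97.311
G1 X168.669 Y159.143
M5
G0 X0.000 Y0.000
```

<svg xmlns="http://www.w3.org/2000/svg" width="187.966mm" height="181.020mm" viewBox="0 0 187.966 181.020">
  <polyline points="14.408,148.831 25.744,131.492 39.382,107.576 55.323,77.082" fill="none" stroke="#ff0000"/>
  <polygon points="78.136,70.824 77.528,79.617 68.978,81.755 64.302,74.285 69.962,67.529" fill="none" stroke="#ff0000"/>
  <polygon points="168.669,21.877 93.532,149.326 26.809,48.470 149.795,83.709" fill="none" stroke="#ff0000"/>
</svg>

y_svg = 181.020 − y_m. Every run uses S394, so all elements get stroke `#ff0000` (score).

[1] open run; points: 14.408,148.831 25.744,131.492 39.382,107.576 55.323,77.082

[2] closed run; points: 78.136,70.824 77.528,79.617 68.978,81.755 64.302,74.285 69.962,67.529

[3] closed run; points: 168.669,21.877 93.532,149.326 26.809,48.470 149.795,83.709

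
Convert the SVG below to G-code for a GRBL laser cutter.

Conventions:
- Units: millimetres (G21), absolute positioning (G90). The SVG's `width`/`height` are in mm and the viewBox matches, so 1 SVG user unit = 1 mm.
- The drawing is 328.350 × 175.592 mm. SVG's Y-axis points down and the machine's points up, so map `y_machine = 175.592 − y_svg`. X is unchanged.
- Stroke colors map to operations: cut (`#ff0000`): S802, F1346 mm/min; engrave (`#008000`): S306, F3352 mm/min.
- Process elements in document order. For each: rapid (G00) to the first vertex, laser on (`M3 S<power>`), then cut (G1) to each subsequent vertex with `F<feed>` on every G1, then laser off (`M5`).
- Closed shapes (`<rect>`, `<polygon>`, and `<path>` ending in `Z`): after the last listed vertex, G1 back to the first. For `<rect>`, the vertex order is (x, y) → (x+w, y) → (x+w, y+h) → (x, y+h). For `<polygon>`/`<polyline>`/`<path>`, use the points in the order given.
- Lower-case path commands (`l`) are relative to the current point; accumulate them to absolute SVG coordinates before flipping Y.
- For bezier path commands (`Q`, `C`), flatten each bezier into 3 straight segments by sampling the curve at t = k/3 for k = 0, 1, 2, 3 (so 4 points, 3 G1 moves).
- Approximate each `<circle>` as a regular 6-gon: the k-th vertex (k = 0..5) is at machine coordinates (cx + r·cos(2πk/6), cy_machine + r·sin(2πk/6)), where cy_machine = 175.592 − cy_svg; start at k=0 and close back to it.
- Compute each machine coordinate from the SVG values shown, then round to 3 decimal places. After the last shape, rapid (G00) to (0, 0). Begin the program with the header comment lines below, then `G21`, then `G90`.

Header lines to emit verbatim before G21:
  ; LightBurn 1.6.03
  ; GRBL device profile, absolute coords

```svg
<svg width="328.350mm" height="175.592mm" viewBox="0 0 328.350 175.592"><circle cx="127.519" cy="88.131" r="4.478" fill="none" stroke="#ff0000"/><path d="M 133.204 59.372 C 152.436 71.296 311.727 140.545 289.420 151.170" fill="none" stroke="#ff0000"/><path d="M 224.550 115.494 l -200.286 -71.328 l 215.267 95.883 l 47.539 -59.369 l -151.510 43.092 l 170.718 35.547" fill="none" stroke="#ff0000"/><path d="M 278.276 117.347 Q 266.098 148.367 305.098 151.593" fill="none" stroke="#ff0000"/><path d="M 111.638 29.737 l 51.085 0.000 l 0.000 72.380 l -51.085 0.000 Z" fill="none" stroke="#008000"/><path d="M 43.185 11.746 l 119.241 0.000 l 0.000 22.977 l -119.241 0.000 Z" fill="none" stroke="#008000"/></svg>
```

1 u = 1 mm; y_m = 175.592 − y.

[1] `<circle>` circle, #ff0000→cut S802 F1346: (131.997,87.461) → (129.758,91.339) → (125.280,91.339) → (123.041,87.461) → (125.280,83.583) → (129.758,83.583) → (131.997,87.461) (closed)

[2] `<path>` cubic bezier, #ff0000→cut S802 F1346: (133.204,116.220) → (187.209,89.482) → (263.108,50.294) → (289.420,24.422)

[3] `<path>` open polyline, #ff0000→cut S802 F1346: (224.550,60.098) → (24.264,131.426) → (239.531,35.543) → (287.070,94.912) → (135.560,51.820) → (306.278,16.273)

[4] `<path>` quadratic bezier, #ff0000→cut S802 F1346: (278.276,58.245) → (275.844,40.653) → (284.784,29.238) → (305.098,23.999)

[5] `<path>` rectangle, #008000→engrave S306 F3352: (111.638,145.855) → (162.723,145.855) → (162.723,73.475) → (111.638,73.475) → (111.638,145.855) (closed)

[6] `<path>` rectangle, #008000→engrave S306 F3352: (43.185,163.846) → (162.426,163.846) → (162.426,140.869) → (43.185,140.869) → (43.185,163.846) (closed)

; LightBurn 1.6.03
; GRBL device profile, absolute coords
G21
G90
G00 X131.997 Y87.461
M3 S802
G1 X129.758 Y91.339 F1346
G1 X125.280 Y91.339 F1346
G1 X123.041 Y87.461 F1346
G1 X125.280 Y83.583 F1346
G1 X129.758 Y83.583 F1346
G1 X131.997 Y87.461 F1346
M5
G00 X133.204 Y116.220
M3 S802
G1 X187.209 Y89.482 F1346
G1 X263.108 Y50.294 F1346
G1 X289.420 Y24.422 F1346
M5
G00 X224.550 Y60.098
M3 S802
G1 X24.264 Y131.426 F1346
G1 X239.531 Y35.543 F1346
G1 X287.070 Y94.912 F1346
G1 X135.560 Y51.820 F1346
G1 X306.278 Y16.273 F1346
M5
G00 X278.276 Y58.245
M3 S802
G1 X275.844 Y40.653 F1346
G1 X284.784 Y29.238 F1346
G1 X305.098 Y23.999 F1346
M5
G00 X111.638 Y145.855
M3 S306
G1 X162.723 Y145.855 F3352
G1 X162.723 Y73.475 F3352
G1 X111.638 Y73.475 F3352
G1 X111.638 Y145.855 F3352
M5
G00 X43.185 Y163.846
M3 S306
G1 X162.426 Y163.846 F3352
G1 X162.426 Y140.869 F3352
G1 X43.185 Y140.869 F3352
G1 X43.185 Y163.846 F3352
M5
G00 X0.000 Y0.000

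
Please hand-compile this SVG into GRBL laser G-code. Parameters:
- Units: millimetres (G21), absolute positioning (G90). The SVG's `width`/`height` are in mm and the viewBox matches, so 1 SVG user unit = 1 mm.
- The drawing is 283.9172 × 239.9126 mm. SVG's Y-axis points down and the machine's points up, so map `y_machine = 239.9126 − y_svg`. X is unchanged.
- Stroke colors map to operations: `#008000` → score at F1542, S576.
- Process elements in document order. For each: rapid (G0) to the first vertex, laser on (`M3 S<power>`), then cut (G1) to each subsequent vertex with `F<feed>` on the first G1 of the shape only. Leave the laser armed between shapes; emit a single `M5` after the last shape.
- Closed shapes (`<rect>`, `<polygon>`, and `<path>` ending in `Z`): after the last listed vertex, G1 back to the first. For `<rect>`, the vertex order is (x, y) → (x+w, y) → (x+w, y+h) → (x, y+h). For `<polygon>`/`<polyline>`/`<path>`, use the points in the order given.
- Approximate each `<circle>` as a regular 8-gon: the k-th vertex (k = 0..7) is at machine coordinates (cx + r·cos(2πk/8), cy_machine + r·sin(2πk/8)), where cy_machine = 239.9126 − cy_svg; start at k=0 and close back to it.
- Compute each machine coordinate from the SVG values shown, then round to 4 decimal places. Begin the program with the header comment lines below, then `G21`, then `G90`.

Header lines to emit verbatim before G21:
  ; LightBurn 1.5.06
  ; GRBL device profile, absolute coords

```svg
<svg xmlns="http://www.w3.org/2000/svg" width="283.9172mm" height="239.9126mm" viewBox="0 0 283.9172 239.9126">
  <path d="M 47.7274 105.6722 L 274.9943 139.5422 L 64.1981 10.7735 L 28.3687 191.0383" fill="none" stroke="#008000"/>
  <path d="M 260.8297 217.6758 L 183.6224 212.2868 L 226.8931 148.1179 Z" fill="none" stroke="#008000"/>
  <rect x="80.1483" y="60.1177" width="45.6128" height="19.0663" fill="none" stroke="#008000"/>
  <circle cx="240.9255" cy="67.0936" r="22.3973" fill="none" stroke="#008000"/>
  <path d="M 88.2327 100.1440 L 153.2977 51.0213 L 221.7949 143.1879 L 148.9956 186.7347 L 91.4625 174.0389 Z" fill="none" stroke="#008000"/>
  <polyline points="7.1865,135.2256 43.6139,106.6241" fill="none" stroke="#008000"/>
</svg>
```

Since the viewBox matches the mm dimensions, user units are millimetres directly. The only transform is the Y-flip y_m = 239.9126 − y_svg.

Shape 1 is a open polyline drawn with `<path>`. Its stroke #008000 means score at S576, F1542. After flipping Y the toolpath is (47.7274,134.2404) → (274.9943,100.3704) → (64.1981,229.1391) → (28.3687,48.8743).

Shape 2 is a regular polygon drawn with `<path>`. Its stroke #008000 means score at S576, F1542. After flipping Y the toolpath is (260.8297,22.2368) → (183.6224,27.6258) → (226.8931,91.7947) → (260.8297,22.2368), returning to the start.

Shape 3 is a rectangle drawn with `<rect>`. Its stroke #008000 means score at S576, F1542. After flipping Y the toolpath is (80.1483,179.7949) → (125.7611,179.7949) → (125.7611,160.7286) → (80.1483,160.7286) → (80.1483,179.7949), returning to the start.

Shape 4 is a circle drawn with `<circle>`. Its stroke #008000 means score at S576, F1542. After flipping Y the toolpath is (263.3228,172.8190) → (256.7628,188.6563) → (240.9255,195.2163) → (225.0882,188.6563) → (218.5282,172.8190) → (225.0882,156.9817) → (240.9255,150.4217) → (256.7628,156.9817) → (263.3228,172.8190), returning to the start.

Shape 5 is a closed polygon drawn with `<path>`. Its stroke #008000 means score at S576, F1542. After flipping Y the toolpath is (88.2327,139.7686) → (153.2977,188.8913) → (221.7949,96.7247) → (148.9956,53.1779) → (91.4625,65.8737) → (88.2327,139.7686), returning to the start.

Shape 6 is a line segment drawn with `<polyline>`. Its stroke #008000 means score at S576, F1542. After flipping Y the toolpath is (7.1865,104.6870) → (43.6139,133.2885).

; LightBurn 1.5.06
; GRBL device profile, absolute coords
G21
G90
G0 X47.7274 Y134.2404
M3 S576
G1 X274.9943 Y100.3704 F1542
G1 X64.1981 Y229.1391
G1 X28.3687 Y48.8743
G0 X260.8297 Y22.2368
M3 S576
G1 X183.6224 Y27.6258 F1542
G1 X226.8931 Y91.7947
G1 X260.8297 Y22.2368
G0 X80.1483 Y179.7949
M3 S576
G1 X125.7611 Y179.7949 F1542
G1 X125.7611 Y160.7286
G1 X80.1483 Y160.7286
G1 X80.1483 Y179.7949
G0 X263.3228 Y172.8190
M3 S576
G1 X256.7628 Y188.6563 F1542
G1 X240.9255 Y195.2163
G1 X225.0882 Y188.6563
G1 X218.5282 Y172.8190
G1 X225.0882 Y156.9817
G1 X240.9255 Y150.4217
G1 X256.7628 Y156.9817
G1 X263.3228 Y172.8190
G0 X88.2327 Y139.7686
M3 S576
G1 X153.2977 Y188.8913 F1542
G1 X221.7949 Y96.7247
G1 X148.9956 Y53.1779
G1 X91.4625 Y65.8737
G1 X88.2327 Y139.7686
G0 X7.1865 Y104.6870
M3 S576
G1 X43.6139 Y133.2885 F1542
M5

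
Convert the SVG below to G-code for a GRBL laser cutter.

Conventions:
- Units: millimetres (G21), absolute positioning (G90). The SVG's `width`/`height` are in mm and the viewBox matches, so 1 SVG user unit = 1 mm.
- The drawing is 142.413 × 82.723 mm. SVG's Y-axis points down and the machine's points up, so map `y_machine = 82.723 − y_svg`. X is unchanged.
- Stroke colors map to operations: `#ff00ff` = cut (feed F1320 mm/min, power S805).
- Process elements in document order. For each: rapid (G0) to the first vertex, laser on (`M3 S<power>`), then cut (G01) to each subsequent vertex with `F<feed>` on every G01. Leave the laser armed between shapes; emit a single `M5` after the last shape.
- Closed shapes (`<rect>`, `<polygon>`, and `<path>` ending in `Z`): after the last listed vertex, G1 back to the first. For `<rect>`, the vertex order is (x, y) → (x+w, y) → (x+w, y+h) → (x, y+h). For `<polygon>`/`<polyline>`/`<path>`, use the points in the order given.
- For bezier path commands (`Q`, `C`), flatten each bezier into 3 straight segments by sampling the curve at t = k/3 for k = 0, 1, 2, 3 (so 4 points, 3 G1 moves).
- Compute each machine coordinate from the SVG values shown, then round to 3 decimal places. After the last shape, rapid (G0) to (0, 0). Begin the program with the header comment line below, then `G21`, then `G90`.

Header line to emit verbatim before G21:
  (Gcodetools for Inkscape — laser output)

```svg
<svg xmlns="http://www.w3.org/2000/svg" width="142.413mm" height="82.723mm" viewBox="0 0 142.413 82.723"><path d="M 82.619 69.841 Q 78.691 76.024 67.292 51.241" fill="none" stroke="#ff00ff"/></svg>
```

viewBox `0 0 142.413 82.723` with mm width/height → 1 unit = 1 mm. Flip: y_m = 82.723 − y_svg.

**Shape 1** — `<path>` quadratic bezier, stroke `#ff00ff` → cut (S805, F1320). Control points (SVG): P0=(82.619,69.841), P1=(78.691,76.024), P2=(67.292,51.241); sampled at t=k/3. Machine vertices: (82.619,12.882) → (79.170,12.201) → (74.061,18.401) → (67.292,31.482). Open path.

(Gcodetools for Inkscape — laser output)
G21
G90
G0 X82.619 Y12.882
M3 S805
G01 X79.170 Y12.201 F1320
G01 X74.061 Y18.401 F1320
G01 X67.292 Y31.482 F1320
M5
G0 X0.000 Y0.000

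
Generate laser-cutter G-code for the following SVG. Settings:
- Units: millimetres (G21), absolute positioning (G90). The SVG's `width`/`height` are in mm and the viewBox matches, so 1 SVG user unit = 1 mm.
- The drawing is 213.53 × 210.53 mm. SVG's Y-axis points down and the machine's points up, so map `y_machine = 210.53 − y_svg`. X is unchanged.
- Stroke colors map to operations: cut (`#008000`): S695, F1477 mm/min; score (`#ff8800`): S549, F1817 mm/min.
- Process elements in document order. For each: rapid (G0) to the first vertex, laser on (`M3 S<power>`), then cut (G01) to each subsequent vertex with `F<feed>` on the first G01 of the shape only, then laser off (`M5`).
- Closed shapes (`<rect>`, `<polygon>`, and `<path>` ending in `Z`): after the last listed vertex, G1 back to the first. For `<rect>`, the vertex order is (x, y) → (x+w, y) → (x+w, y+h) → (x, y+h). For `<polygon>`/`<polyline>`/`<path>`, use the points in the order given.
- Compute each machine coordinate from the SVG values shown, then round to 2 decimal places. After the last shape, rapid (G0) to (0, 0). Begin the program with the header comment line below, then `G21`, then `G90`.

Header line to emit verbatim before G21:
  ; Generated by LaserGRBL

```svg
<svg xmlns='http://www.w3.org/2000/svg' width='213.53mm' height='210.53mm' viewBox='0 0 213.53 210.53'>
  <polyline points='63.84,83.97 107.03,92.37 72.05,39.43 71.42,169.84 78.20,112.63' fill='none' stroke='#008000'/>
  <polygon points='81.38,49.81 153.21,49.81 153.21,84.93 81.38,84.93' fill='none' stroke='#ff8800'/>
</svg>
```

viewBox `0 0 213.53 210.53` with mm width/height → 1 unit = 1 mm. Flip: y_m = 210.53 − y_svg.

**Shape 1** — `<polyline>` open polyline, stroke `#008000` → cut (S695, F1477). Machine vertices: (63.84,126.56) → (107.03,118.16) → (72.05,171.10) → (71.42,40.69) → (78.20,97.90). Open path.

**Shape 2** — `<polygon>` rectangle, stroke `#ff8800` → score (S549, F1817). Machine vertices: (81.38,160.72) → (153.21,160.72) → (153.21,125.60) → (81.38,125.60) → (81.38,160.72). Closed: final G1 returns to the first vertex.

; Generated by LaserGRBL
G21
G90
G0 X63.84 Y126.56
M3 S695
G01 X107.03 Y118.16 F1477
G01 X72.05 Y171.10
G01 X71.42 Y40.69
G01 X78.20 Y97.90
M5
G0 X81.38 Y160.72
M3 S549
G01 X153.21 Y160.72 F1817
G01 X153.21 Y125.60
G01 X81.38 Y125.60
G01 X81.38 Y160.72
M5
G0 X0.00 Y0.00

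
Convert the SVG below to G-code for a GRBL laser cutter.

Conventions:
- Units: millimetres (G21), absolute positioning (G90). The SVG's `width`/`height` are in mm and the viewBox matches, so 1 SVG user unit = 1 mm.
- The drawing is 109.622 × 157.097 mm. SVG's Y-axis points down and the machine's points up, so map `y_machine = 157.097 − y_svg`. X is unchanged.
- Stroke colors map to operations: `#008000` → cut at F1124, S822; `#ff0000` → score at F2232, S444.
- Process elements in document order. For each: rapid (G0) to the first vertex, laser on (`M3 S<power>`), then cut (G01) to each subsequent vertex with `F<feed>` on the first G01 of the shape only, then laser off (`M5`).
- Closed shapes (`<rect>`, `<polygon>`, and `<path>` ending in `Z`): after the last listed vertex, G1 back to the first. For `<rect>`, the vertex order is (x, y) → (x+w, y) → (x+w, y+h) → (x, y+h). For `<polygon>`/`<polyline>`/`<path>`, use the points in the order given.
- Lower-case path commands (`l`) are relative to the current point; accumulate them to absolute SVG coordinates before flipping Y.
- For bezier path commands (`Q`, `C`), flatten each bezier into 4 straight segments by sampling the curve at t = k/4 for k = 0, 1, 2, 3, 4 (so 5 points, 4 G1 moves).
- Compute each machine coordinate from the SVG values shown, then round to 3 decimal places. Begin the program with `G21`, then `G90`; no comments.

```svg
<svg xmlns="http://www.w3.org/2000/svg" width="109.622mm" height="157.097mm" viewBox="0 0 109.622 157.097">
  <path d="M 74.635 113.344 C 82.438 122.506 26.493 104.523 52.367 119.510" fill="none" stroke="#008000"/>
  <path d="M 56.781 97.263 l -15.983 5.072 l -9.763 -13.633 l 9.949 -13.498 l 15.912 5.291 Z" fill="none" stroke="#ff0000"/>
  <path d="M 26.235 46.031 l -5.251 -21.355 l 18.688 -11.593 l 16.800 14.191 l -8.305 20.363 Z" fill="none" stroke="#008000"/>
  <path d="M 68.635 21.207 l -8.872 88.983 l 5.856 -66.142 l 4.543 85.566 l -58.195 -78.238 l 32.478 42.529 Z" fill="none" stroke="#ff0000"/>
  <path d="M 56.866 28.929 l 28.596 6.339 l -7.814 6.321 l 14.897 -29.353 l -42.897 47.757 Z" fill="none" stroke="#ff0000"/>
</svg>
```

G21
G90
G0 X74.635 Y43.753
M3 S822
G01 X70.809 Y41.032 F1124
G01 X56.724 Y42.854
G01 X46.028 Y43.585
G01 X52.367 Y37.587
M5
G0 X56.781 Y59.834
M3 S444
G01 X40.798 Y54.762 F2232
G01 X31.035 Y68.395
G01 X40.984 Y81.893
G01 X56.896 Y76.602
G01 X56.781 Y59.834
M5
G0 X26.235 Y111.066
M3 S822
G01 X20.984 Y132.421 F1124
G01 X39.672 Y144.014
G01 X56.472 Y129.823
G01 X48.167 Y109.460
G01 X26.235 Y111.066
M5
G0 X68.635 Y135.890
M3 S444
G01 X59.763 Y46.907 F2232
G01 X65.619 Y113.049
G01 X70.162 Y27.483
G01 X11.967 Y105.721
G01 X44.445 Y63.192
G01 X68.635 Y135.890
M5
G0 X56.866 Y128.168
M3 S444
G01 X85.462 Y121.829 F2232
G01 X77.648 Y115.508
G01 X92.545 Y144.861
G01 X49.648 Y97.104
G01 X56.866 Y128.168
M5

viewBox `0 0 109.622 157.097` with mm width/height → 1 unit = 1 mm. Flip: y_m = 157.097 − y_svg.

**Shape 1** — `<path>` cubic bezier, stroke `#008000` → cut (S822, F1124). Control points (SVG): P0=(74.635,113.344), P1=(82.438,122.506), P2=(26.493,104.523), P3=(52.367,119.510); sampled at t=k/4. Machine vertices: (74.635,43.753) → (70.809,41.032) → (56.724,42.854) → (46.028,43.585) → (52.367,37.587). Open path.

**Shape 2** — `<path>` regular polygon, stroke `#ff0000` → score (S444, F2232). Machine vertices: (56.781,59.834) → (40.798,54.762) → (31.035,68.395) → (40.984,81.893) → (56.896,76.602) → (56.781,59.834). Closed: final G1 returns to the first vertex.

**Shape 3** — `<path>` regular polygon, stroke `#008000` → cut (S822, F1124). Machine vertices: (26.235,111.066) → (20.984,132.421) → (39.672,144.014) → (56.472,129.823) → (48.167,109.460) → (26.235,111.066). Closed: final G1 returns to the first vertex.

**Shape 4** — `<path>` closed polygon, stroke `#ff0000` → score (S444, F2232). Machine vertices: (68.635,135.890) → (59.763,46.907) → (65.619,113.049) → (70.162,27.483) → (11.967,105.721) → (44.445,63.192) → (68.635,135.890). Closed: final G1 returns to the first vertex.

**Shape 5** — `<path>` closed polygon, stroke `#ff0000` → score (S444, F2232). Machine vertices: (56.866,128.168) → (85.462,121.829) → (77.648,115.508) → (92.545,144.861) → (49.648,97.104) → (56.866,128.168). Closed: final G1 returns to the first vertex.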